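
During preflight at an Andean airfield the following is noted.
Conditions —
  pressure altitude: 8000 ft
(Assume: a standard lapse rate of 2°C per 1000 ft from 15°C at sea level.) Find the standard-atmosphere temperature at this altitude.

-1°C

ISA temperature = 15 − 2 × (8000/1000) = 15 − 16 = -1°C.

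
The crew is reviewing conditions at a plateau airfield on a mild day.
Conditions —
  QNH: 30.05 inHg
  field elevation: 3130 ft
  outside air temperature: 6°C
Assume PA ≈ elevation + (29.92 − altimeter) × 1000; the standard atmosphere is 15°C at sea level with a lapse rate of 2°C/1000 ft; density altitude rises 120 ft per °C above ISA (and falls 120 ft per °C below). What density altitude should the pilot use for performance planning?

2640 ft

Pressure altitude = 3130 + (29.92 − 30.05) × 1000 = 3130 + (-130) = 3000 ft.
ISA temperature at 3000 ft = 15 − 2 × (3000/1000) = 9°C.
ISA deviation = 6 − 9 = -3°C.
Density altitude = 3000 + 120 × (-3) = 2640 ft.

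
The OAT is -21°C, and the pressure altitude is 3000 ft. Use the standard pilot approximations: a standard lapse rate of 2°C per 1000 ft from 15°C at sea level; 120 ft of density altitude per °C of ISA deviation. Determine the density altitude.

-600 ft

ISA temperature at 3000 ft = 15 − 2 × (3000/1000) = 9°C.
ISA deviation = -21 − 9 = -30°C.
Density altitude = 3000 + 120 × (-30) = 3000 + (-3600) = -600 ft.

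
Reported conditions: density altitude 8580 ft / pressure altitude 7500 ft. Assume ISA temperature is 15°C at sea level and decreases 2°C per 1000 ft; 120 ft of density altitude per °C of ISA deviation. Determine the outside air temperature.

9°C

Density altitude − pressure altitude = 8580 − 7500 = +1080 ft.
At 120 ft/°C that is an ISA deviation of 1080/120 = +9°C.
ISA temperature at 7500 ft = 15 − 2 × (7500/1000) = 0°C.
OAT = ISA + deviation = 0 + (+9) = 9°C.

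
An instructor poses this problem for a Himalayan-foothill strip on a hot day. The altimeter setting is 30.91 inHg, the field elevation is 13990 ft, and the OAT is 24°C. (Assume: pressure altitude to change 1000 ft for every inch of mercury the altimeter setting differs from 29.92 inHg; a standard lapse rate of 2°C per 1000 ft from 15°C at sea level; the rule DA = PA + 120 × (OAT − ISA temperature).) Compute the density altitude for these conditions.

17200 ft

Pressure altitude = 13990 + (29.92 − 30.91) × 1000 = 13990 + (-990) = 13000 ft.
ISA temperature at 13000 ft = 15 − 2 × (13000/1000) = -11°C.
ISA deviation = 24 − (-11) = +35°C.
Density altitude = 13000 + 120 × (35) = 17200 ft.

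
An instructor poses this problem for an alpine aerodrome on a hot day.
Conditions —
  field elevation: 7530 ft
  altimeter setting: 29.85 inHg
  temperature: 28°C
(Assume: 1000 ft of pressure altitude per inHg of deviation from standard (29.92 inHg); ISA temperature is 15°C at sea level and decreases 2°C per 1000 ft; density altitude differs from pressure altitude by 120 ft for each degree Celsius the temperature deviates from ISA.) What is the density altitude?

Pressure altitude = 7530 + (29.92 − 29.85) × 1000 = 7530 + (+70) = 7600 ft.
ISA temperature at 7600 ft = 15 − 2 × (7600/1000) = -0.2°C.
ISA deviation = 28 − (-0.2) = +28.2°C.
Density altitude = 7600 + 120 × (28.2) = 10984 ft.

10984 ft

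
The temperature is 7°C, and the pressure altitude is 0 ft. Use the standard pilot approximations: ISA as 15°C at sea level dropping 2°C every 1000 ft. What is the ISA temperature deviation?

ISA-8°C

ISA temperature at 0 ft = 15 − 2 × (0/1000) = 15°C.
Deviation = OAT − ISA = 7 − 15 = -8°C.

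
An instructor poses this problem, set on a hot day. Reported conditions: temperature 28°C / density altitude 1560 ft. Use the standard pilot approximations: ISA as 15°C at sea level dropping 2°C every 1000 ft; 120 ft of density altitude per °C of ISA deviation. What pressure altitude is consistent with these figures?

0 ft

DA = PA + 120 × (OAT − (15 − 2·PA/1000)) = PA + 120·OAT − 1800 + 0.24·PA = 1.24·PA + 120·OAT − 1800.
So 1.24·PA = 1560 − 120 × 28 + 1800 = 0.
PA = 0 / 1.24 = 0 ft.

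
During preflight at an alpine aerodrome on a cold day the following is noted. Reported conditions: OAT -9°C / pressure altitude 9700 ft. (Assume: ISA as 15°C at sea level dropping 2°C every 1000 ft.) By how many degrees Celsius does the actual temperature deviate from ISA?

ISA temperature at 9700 ft = 15 − 2 × (9700/1000) = -4.4°C.
Deviation = OAT − ISA = -9 − (-4.4) = -4.6°C.

ISA-4.6°C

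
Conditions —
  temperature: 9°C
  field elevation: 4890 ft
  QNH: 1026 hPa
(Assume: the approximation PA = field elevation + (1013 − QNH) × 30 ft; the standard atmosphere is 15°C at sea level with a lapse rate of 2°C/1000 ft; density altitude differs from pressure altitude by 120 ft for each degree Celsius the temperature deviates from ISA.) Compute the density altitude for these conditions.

Pressure altitude = 4890 + (1013 − 1026) × 30 = 4890 + (-390) = 4500 ft.
ISA temperature at 4500 ft = 15 − 2 × (4500/1000) = 6°C.
ISA deviation = 9 − 6 = +3°C.
Density altitude = 4500 + 120 × (3) = 4860 ft.

4860 ft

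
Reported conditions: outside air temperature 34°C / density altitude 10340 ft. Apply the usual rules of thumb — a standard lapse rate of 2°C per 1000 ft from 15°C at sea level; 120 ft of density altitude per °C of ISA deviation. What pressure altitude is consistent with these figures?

DA = PA + 120 × (OAT − (15 − 2·PA/1000)) = PA + 120·OAT − 1800 + 0.24·PA = 1.24·PA + 120·OAT − 1800.
So 1.24·PA = 10340 − 120 × 34 + 1800 = 8060.
PA = 8060 / 1.24 = 6500 ft.

6500 ft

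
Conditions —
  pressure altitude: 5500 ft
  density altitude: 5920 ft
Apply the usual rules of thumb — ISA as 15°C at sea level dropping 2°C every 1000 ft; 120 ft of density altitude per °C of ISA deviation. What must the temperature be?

Density altitude − pressure altitude = 5920 − 5500 = +420 ft.
At 120 ft/°C that is an ISA deviation of 420/120 = +3.5°C.
ISA temperature at 5500 ft = 15 − 2 × (5500/1000) = 4°C.
OAT = ISA + deviation = 4 + (+3.5) = 7.5°C.

7.5°C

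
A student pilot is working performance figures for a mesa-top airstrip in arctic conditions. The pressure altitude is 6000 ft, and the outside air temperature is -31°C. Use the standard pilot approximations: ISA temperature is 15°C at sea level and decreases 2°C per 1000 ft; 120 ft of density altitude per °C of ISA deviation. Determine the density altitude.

ISA temperature at 6000 ft = 15 − 2 × (6000/1000) = 3°C.
ISA deviation = -31 − 3 = -34°C.
Density altitude = 6000 + 120 × (-34) = 6000 + (-4080) = 1920 ft.

1920 ft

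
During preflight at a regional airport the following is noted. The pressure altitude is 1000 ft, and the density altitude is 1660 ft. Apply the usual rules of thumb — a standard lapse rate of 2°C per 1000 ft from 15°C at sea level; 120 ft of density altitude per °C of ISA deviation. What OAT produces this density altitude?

18.5°C

Density altitude − pressure altitude = 1660 − 1000 = +660 ft.
At 120 ft/°C that is an ISA deviation of 660/120 = +5.5°C.
ISA temperature at 1000 ft = 15 − 2 × (1000/1000) = 13°C.
OAT = ISA + deviation = 13 + (+5.5) = 18.5°C.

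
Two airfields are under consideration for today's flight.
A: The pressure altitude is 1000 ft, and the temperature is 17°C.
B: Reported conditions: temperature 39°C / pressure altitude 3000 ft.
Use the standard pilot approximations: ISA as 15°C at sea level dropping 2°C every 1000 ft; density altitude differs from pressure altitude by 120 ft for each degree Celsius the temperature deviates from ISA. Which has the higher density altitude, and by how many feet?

B by 5120 ft

A: ISA temp = 13°C, deviation +4°C, DA = 1000 + 120 × 4 = 1480 ft.
B: ISA temp = 9°C, deviation +30°C, DA = 3000 + 120 × 30 = 6600 ft.
B is higher by 6600 − 1480 = 5120 ft.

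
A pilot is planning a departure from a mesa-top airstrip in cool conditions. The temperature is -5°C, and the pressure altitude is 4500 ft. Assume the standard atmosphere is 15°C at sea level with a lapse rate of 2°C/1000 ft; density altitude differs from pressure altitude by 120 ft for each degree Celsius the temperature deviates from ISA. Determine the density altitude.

ISA temperature at 4500 ft = 15 − 2 × (4500/1000) = 6°C.
ISA deviation = -5 − 6 = -11°C.
Density altitude = 4500 + 120 × (-11) = 4500 + (-1320) = 3180 ft.

3180 ft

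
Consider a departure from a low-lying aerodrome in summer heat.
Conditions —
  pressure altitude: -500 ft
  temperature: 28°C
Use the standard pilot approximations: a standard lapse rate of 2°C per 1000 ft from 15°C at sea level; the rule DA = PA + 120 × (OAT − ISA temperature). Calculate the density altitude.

940 ft

ISA temperature at -500 ft = 15 − 2 × (-500/1000) = 16°C.
ISA deviation = 28 − 16 = +12°C.
Density altitude = -500 + 120 × (12) = -500 + (+1440) = 940 ft.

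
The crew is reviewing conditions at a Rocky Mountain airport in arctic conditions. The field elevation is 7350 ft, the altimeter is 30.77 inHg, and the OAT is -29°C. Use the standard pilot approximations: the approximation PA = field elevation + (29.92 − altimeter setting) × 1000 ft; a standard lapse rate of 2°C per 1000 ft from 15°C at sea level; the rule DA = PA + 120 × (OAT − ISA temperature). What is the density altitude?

Pressure altitude = 7350 + (29.92 − 30.77) × 1000 = 7350 + (-850) = 6500 ft.
ISA temperature at 6500 ft = 15 − 2 × (6500/1000) = 2°C.
ISA deviation = -29 − 2 = -31°C.
Density altitude = 6500 + 120 × (-31) = 2780 ft.

2780 ft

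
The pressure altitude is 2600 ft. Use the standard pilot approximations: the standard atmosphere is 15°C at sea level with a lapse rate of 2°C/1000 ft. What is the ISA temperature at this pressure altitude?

ISA temperature = 15 − 2 × (2600/1000) = 15 − 5.2 = 9.8°C.

9.8°C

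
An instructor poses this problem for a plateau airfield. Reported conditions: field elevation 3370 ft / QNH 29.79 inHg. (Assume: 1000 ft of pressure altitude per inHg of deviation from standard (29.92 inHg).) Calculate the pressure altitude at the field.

3500 ft

Pressure correction = (29.92 − 29.79) × 1000 = +130 ft.
Pressure altitude = 3370 + (+130) = 3500 ft.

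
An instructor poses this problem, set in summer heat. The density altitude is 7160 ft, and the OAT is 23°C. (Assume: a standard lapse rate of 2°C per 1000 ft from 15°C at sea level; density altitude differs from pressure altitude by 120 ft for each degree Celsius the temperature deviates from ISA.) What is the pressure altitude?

5000 ft

DA = PA + 120 × (OAT − (15 − 2·PA/1000)) = PA + 120·OAT − 1800 + 0.24·PA = 1.24·PA + 120·OAT − 1800.
So 1.24·PA = 7160 − 120 × 23 + 1800 = 6200.
PA = 6200 / 1.24 = 5000 ft.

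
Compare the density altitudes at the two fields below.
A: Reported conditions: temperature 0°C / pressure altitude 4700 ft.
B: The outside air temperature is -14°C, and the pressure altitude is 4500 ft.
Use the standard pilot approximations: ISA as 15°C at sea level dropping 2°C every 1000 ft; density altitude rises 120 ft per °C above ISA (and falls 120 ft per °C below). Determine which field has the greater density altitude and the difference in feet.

A by 1928 ft

A: ISA temp = 5.6°C, deviation -5.6°C, DA = 4700 + 120 × (-5.6) = 4028 ft.
B: ISA temp = 6°C, deviation -20°C, DA = 4500 + 120 × (-20) = 2100 ft.
A is higher by 4028 − 2100 = 1928 ft.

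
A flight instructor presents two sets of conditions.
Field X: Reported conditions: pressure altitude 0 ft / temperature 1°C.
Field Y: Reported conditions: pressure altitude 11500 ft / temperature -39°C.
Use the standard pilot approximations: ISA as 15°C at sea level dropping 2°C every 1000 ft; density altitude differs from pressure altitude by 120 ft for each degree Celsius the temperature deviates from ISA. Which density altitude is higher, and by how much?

Field Y by 9460 ft

Field X: ISA temp = 15°C, deviation -14°C, DA = 0 + 120 × (-14) = -1680 ft.
Field Y: ISA temp = -8°C, deviation -31°C, DA = 11500 + 120 × (-31) = 7780 ft.
Field Y is higher by 7780 − (-1680) = 9460 ft.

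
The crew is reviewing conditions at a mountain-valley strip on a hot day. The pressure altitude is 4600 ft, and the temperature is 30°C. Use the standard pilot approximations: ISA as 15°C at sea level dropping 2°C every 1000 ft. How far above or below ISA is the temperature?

ISA+24.2°C

ISA temperature at 4600 ft = 15 − 2 × (4600/1000) = 5.8°C.
Deviation = OAT − ISA = 30 − 5.8 = +24.2°C.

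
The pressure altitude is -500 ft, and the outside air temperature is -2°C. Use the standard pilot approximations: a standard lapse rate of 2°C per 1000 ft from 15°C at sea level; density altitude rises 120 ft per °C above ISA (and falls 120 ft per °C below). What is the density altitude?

ISA temperature at -500 ft = 15 − 2 × (-500/1000) = 16°C.
ISA deviation = -2 − 16 = -18°C.
Density altitude = -500 + 120 × (-18) = -500 + (-2160) = -2660 ft.

-2660 ft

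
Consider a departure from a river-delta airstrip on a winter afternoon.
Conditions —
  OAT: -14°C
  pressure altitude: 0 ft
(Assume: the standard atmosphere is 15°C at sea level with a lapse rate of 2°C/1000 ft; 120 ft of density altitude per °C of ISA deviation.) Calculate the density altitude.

-3480 ft

ISA temperature at 0 ft = 15 − 2 × (0/1000) = 15°C.
ISA deviation = -14 − 15 = -29°C.
Density altitude = 0 + 120 × (-29) = 0 + (-3480) = -3480 ft.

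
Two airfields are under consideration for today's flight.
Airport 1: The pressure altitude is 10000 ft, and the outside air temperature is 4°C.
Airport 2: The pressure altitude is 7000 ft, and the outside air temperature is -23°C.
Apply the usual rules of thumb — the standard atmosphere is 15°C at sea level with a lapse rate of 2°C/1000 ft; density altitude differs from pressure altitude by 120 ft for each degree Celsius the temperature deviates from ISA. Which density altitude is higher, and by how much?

Airport 1 by 6960 ft

Airport 1: ISA temp = -5°C, deviation +9°C, DA = 10000 + 120 × 9 = 11080 ft.
Airport 2: ISA temp = 1°C, deviation -24°C, DA = 7000 + 120 × (-24) = 4120 ft.
Airport 1 is higher by 11080 − 4120 = 6960 ft.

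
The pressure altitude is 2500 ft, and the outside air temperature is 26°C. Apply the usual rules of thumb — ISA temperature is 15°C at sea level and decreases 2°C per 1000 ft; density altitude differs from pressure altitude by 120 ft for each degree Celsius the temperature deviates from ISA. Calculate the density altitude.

ISA temperature at 2500 ft = 15 − 2 × (2500/1000) = 10°C.
ISA deviation = 26 − 10 = +16°C.
Density altitude = 2500 + 120 × (16) = 2500 + (+1920) = 4420 ft.

4420 ft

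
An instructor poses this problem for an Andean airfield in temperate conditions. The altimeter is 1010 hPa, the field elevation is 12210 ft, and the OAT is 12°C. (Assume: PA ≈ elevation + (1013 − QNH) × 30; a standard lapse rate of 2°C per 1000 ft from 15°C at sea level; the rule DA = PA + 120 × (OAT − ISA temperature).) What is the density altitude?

Pressure altitude = 12210 + (1013 − 1010) × 30 = 12210 + (+90) = 12300 ft.
ISA temperature at 12300 ft = 15 − 2 × (12300/1000) = -9.6°C.
ISA deviation = 12 − (-9.6) = +21.6°C.
Density altitude = 12300 + 120 × (21.6) = 14892 ft.

14892 ft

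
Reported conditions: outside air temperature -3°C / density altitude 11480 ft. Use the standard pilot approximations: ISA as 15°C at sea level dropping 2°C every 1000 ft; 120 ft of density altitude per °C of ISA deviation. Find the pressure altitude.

11000 ft

DA = PA + 120 × (OAT − (15 − 2·PA/1000)) = PA + 120·OAT − 1800 + 0.24·PA = 1.24·PA + 120·OAT − 1800.
So 1.24·PA = 11480 − 120 × (-3) + 1800 = 13640.
PA = 13640 / 1.24 = 11000 ft.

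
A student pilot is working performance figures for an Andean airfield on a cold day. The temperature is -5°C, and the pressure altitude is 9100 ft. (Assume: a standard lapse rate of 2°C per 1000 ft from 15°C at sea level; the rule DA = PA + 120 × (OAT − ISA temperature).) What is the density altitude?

ISA temperature at 9100 ft = 15 − 2 × (9100/1000) = -3.2°C.
ISA deviation = -5 − (-3.2) = -1.8°C.
Density altitude = 9100 + 120 × (-1.8) = 9100 + (-216) = 8884 ft.

8884 ft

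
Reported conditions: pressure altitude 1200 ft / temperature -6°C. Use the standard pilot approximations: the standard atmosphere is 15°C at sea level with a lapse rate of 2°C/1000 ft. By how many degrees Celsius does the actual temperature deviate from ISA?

ISA-18.6°C

ISA temperature at 1200 ft = 15 − 2 × (1200/1000) = 12.6°C.
Deviation = OAT − ISA = -6 − 12.6 = -18.6°C.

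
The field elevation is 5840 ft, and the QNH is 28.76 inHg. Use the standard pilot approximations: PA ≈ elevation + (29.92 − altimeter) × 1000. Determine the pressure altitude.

Pressure correction = (29.92 − 28.76) × 1000 = +1160 ft.
Pressure altitude = 5840 + (+1160) = 7000 ft.

7000 ft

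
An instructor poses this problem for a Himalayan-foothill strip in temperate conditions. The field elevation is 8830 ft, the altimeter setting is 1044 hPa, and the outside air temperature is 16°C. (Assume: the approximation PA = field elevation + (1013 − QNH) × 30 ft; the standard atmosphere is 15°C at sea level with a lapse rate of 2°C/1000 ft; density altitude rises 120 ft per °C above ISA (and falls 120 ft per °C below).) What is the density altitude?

9916 ft

Pressure altitude = 8830 + (1013 − 1044) × 30 = 8830 + (-930) = 7900 ft.
ISA temperature at 7900 ft = 15 − 2 × (7900/1000) = -0.8°C.
ISA deviation = 16 − (-0.8) = +16.8°C.
Density altitude = 7900 + 120 × (16.8) = 9916 ft.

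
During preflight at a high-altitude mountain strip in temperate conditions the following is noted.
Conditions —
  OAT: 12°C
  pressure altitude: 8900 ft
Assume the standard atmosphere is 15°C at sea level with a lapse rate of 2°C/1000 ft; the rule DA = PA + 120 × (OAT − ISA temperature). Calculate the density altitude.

ISA temperature at 8900 ft = 15 − 2 × (8900/1000) = -2.8°C.
ISA deviation = 12 − (-2.8) = +14.8°C.
Density altitude = 8900 + 120 × (14.8) = 8900 + (+1776) = 10676 ft.

10676 ft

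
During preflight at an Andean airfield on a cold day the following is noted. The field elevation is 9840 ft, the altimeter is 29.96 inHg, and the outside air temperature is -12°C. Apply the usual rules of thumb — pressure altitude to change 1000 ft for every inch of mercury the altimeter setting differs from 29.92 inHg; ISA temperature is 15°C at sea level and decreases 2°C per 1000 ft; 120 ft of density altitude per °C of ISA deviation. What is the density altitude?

Pressure altitude = 9840 + (29.92 − 29.96) × 1000 = 9840 + (-40) = 9800 ft.
ISA temperature at 9800 ft = 15 − 2 × (9800/1000) = -4.6°C.
ISA deviation = -12 − (-4.6) = -7.4°C.
Density altitude = 9800 + 120 × (-7.4) = 8912 ft.

8912 ft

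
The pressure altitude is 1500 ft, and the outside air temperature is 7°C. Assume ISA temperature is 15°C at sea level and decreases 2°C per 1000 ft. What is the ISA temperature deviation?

ISA temperature at 1500 ft = 15 − 2 × (1500/1000) = 12°C.
Deviation = OAT − ISA = 7 − 12 = -5°C.

ISA-5°C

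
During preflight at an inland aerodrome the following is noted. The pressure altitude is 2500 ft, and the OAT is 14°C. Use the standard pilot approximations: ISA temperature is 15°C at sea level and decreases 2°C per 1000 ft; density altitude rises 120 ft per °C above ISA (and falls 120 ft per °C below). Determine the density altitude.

2980 ft

ISA temperature at 2500 ft = 15 − 2 × (2500/1000) = 10°C.
ISA deviation = 14 − 10 = +4°C.
Density altitude = 2500 + 120 × (4) = 2500 + (+480) = 2980 ft.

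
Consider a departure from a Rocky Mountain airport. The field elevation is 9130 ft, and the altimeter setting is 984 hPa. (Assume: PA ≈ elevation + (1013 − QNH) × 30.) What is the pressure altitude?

Pressure correction = (1013 − 984) × 30 = +870 ft.
Pressure altitude = 9130 + (+870) = 10000 ft.

10000 ft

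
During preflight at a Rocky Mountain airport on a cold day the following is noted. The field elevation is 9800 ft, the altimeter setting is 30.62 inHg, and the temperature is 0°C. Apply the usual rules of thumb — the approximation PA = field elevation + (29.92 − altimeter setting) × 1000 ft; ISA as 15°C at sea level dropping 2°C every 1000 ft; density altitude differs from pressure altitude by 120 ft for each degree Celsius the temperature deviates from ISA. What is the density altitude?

9484 ft

Pressure altitude = 9800 + (29.92 − 30.62) × 1000 = 9800 + (-700) = 9100 ft.
ISA temperature at 9100 ft = 15 − 2 × (9100/1000) = -3.2°C.
ISA deviation = 0 − (-3.2) = +3.2°C.
Density altitude = 9100 + 120 × (3.2) = 9484 ft.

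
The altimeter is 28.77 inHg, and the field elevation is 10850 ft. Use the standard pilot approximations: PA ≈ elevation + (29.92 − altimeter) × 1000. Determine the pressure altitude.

Pressure correction = (29.92 − 28.77) × 1000 = +1150 ft.
Pressure altitude = 10850 + (+1150) = 12000 ft.

12000 ft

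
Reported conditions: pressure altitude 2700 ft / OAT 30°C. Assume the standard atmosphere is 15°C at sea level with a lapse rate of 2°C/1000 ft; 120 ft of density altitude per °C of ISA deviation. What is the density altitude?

5148 ft

ISA temperature at 2700 ft = 15 − 2 × (2700/1000) = 9.6°C.
ISA deviation = 30 − 9.6 = +20.4°C.
Density altitude = 2700 + 120 × (20.4) = 2700 + (+2448) = 5148 ft.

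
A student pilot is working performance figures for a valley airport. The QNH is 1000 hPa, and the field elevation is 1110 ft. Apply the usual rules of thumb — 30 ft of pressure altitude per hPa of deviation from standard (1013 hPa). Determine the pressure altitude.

Pressure correction = (1013 − 1000) × 30 = +390 ft.
Pressure altitude = 1110 + (+390) = 1500 ft.

1500 ft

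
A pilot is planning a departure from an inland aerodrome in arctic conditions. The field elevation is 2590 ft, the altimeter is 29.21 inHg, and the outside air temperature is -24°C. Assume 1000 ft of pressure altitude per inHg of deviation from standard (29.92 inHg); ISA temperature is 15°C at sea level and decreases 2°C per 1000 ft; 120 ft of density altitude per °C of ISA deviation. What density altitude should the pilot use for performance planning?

Pressure altitude = 2590 + (29.92 − 29.21) × 1000 = 2590 + (+710) = 3300 ft.
ISA temperature at 3300 ft = 15 − 2 × (3300/1000) = 8.4°C.
ISA deviation = -24 − 8.4 = -32.4°C.
Density altitude = 3300 + 120 × (-32.4) = -588 ft.

-588 ft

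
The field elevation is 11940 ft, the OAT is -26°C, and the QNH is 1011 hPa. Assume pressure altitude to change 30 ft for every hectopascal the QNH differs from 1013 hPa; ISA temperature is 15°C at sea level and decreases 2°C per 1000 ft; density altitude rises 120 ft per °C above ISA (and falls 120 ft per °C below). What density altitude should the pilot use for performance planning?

Pressure altitude = 11940 + (1013 − 1011) × 30 = 11940 + (+60) = 12000 ft.
ISA temperature at 12000 ft = 15 − 2 × (12000/1000) = -9°C.
ISA deviation = -26 − (-9) = -17°C.
Density altitude = 12000 + 120 × (-17) = 9960 ft.

9960 ft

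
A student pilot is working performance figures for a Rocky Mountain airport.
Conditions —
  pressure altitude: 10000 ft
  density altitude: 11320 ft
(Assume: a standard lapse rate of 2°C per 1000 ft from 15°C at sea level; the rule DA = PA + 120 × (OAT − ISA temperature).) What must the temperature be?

6°C

Density altitude − pressure altitude = 11320 − 10000 = +1320 ft.
At 120 ft/°C that is an ISA deviation of 1320/120 = +11°C.
ISA temperature at 10000 ft = 15 − 2 × (10000/1000) = -5°C.
OAT = ISA + deviation = -5 + (+11) = 6°C.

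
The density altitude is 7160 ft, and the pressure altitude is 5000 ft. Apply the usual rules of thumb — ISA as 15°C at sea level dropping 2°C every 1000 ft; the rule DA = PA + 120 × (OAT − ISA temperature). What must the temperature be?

Density altitude − pressure altitude = 7160 − 5000 = +2160 ft.
At 120 ft/°C that is an ISA deviation of 2160/120 = +18°C.
ISA temperature at 5000 ft = 15 − 2 × (5000/1000) = 5°C.
OAT = ISA + deviation = 5 + (+18) = 23°C.

23°C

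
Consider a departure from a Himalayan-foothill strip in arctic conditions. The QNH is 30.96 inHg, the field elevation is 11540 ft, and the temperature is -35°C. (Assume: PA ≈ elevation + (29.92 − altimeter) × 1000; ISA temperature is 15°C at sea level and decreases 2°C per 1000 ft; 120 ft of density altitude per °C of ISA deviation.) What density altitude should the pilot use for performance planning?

7020 ft

Pressure altitude = 11540 + (29.92 − 30.96) × 1000 = 11540 + (-1040) = 10500 ft.
ISA temperature at 10500 ft = 15 − 2 × (10500/1000) = -6°C.
ISA deviation = -35 − (-6) = -29°C.
Density altitude = 10500 + 120 × (-29) = 7020 ft.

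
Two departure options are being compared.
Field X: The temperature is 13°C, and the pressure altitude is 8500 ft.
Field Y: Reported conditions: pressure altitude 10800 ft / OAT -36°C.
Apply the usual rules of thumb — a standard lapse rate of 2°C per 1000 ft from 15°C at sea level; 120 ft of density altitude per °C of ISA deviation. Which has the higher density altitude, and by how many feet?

Field X: ISA temp = -2°C, deviation +15°C, DA = 8500 + 120 × 15 = 10300 ft.
Field Y: ISA temp = -6.6°C, deviation -29.4°C, DA = 10800 + 120 × (-29.4) = 7272 ft.
Field X is higher by 10300 − 7272 = 3028 ft.

Field X by 3028 ft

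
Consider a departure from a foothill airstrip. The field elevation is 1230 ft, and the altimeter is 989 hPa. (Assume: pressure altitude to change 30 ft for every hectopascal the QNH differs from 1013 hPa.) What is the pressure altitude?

1950 ft

Pressure correction = (1013 − 989) × 30 = +720 ft.
Pressure altitude = 1230 + (+720) = 1950 ft.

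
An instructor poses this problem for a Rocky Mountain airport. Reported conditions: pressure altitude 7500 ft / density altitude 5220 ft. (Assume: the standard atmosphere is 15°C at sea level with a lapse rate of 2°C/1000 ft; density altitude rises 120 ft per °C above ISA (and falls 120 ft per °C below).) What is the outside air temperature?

-19°C

Density altitude − pressure altitude = 5220 − 7500 = -2280 ft.
At 120 ft/°C that is an ISA deviation of -2280/120 = -19°C.
ISA temperature at 7500 ft = 15 − 2 × (7500/1000) = 0°C.
OAT = ISA + deviation = 0 + (-19) = -19°C.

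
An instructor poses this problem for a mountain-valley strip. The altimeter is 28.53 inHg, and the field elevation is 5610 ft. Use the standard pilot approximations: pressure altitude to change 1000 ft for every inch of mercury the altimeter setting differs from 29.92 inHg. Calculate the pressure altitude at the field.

7000 ft

Pressure correction = (29.92 − 28.53) × 1000 = +1390 ft.
Pressure altitude = 5610 + (+1390) = 7000 ft.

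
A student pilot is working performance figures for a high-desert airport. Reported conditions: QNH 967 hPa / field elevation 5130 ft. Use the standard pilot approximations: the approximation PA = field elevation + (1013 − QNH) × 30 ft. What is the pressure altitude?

6510 ft

Pressure correction = (1013 − 967) × 30 = +1380 ft.
Pressure altitude = 5130 + (+1380) = 6510 ft.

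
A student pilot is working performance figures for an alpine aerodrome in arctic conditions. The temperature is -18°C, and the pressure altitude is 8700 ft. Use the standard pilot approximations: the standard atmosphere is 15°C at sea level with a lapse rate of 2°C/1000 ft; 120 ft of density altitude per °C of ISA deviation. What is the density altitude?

ISA temperature at 8700 ft = 15 − 2 × (8700/1000) = -2.4°C.
ISA deviation = -18 − (-2.4) = -15.6°C.
Density altitude = 8700 + 120 × (-15.6) = 8700 + (-1872) = 6828 ft.

6828 ft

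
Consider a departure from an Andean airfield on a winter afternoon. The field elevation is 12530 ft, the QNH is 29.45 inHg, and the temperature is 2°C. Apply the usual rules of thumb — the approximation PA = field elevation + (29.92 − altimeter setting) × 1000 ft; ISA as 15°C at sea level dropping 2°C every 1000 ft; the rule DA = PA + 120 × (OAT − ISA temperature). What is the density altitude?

Pressure altitude = 12530 + (29.92 − 29.45) × 1000 = 12530 + (+470) = 13000 ft.
ISA temperature at 13000 ft = 15 − 2 × (13000/1000) = -11°C.
ISA deviation = 2 − (-11) = +13°C.
Density altitude = 13000 + 120 × (13) = 14560 ft.

14560 ft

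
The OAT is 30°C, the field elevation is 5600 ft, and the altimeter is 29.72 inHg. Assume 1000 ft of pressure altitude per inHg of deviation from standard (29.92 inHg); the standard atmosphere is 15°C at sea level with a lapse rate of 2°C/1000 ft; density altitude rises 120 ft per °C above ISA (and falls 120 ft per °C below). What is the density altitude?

Pressure altitude = 5600 + (29.92 − 29.72) × 1000 = 5600 + (+200) = 5800 ft.
ISA temperature at 5800 ft = 15 − 2 × (5800/1000) = 3.4°C.
ISA deviation = 30 − 3.4 = +26.6°C.
Density altitude = 5800 + 120 × (26.6) = 8992 ft.

8992 ft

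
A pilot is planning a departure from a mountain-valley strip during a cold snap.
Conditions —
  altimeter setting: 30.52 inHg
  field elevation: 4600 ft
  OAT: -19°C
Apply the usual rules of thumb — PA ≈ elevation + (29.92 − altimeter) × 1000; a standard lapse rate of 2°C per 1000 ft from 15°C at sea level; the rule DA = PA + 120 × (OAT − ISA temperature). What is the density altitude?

880 ft

Pressure altitude = 4600 + (29.92 − 30.52) × 1000 = 4600 + (-600) = 4000 ft.
ISA temperature at 4000 ft = 15 − 2 × (4000/1000) = 7°C.
ISA deviation = -19 − 7 = -26°C.
Density altitude = 4000 + 120 × (-26) = 880 ft.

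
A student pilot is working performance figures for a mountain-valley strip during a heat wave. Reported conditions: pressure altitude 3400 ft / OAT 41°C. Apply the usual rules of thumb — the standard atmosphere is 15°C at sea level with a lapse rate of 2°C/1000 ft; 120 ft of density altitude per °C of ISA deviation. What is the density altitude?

7336 ft

ISA temperature at 3400 ft = 15 − 2 × (3400/1000) = 8.2°C.
ISA deviation = 41 − 8.2 = +32.8°C.
Density altitude = 3400 + 120 × (32.8) = 3400 + (+3936) = 7336 ft.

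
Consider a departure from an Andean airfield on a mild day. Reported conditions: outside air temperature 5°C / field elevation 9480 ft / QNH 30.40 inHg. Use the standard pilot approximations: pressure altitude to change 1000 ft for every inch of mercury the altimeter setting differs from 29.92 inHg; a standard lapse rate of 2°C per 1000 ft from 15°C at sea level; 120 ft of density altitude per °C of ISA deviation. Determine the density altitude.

Pressure altitude = 9480 + (29.92 − 30.40) × 1000 = 9480 + (-480) = 9000 ft.
ISA temperature at 9000 ft = 15 − 2 × (9000/1000) = -3°C.
ISA deviation = 5 − (-3) = +8°C.
Density altitude = 9000 + 120 × (8) = 9960 ft.

9960 ft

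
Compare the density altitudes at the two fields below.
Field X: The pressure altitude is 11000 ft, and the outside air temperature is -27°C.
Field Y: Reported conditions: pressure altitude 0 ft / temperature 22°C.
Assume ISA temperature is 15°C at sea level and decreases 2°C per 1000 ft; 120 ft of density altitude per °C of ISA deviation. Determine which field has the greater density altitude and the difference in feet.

Field X by 7760 ft

Field X: ISA temp = -7°C, deviation -20°C, DA = 11000 + 120 × (-20) = 8600 ft.
Field Y: ISA temp = 15°C, deviation +7°C, DA = 0 + 120 × 7 = 840 ft.
Field X is higher by 8600 − 840 = 7760 ft.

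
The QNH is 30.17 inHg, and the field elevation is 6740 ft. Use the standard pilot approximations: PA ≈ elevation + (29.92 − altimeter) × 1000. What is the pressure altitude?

Pressure correction = (29.92 − 30.17) × 1000 = -250 ft.
Pressure altitude = 6740 + (-250) = 6490 ft.

6490 ft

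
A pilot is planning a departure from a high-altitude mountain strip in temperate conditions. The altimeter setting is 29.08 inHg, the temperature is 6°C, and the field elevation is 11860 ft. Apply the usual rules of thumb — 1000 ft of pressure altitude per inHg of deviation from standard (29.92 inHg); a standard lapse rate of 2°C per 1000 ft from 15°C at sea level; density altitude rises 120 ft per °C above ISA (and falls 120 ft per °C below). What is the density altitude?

Pressure altitude = 11860 + (29.92 − 29.08) × 1000 = 11860 + (+840) = 12700 ft.
ISA temperature at 12700 ft = 15 − 2 × (12700/1000) = -10.4°C.
ISA deviation = 6 − (-10.4) = +16.4°C.
Density altitude = 12700 + 120 × (16.4) = 14668 ft.

14668 ft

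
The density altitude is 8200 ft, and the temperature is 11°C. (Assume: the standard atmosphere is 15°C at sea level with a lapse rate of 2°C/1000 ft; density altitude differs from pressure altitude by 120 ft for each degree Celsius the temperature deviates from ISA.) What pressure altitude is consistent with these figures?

DA = PA + 120 × (OAT − (15 − 2·PA/1000)) = PA + 120·OAT − 1800 + 0.24·PA = 1.24·PA + 120·OAT − 1800.
So 1.24·PA = 8200 − 120 × 11 + 1800 = 8680.
PA = 8680 / 1.24 = 7000 ft.

7000 ft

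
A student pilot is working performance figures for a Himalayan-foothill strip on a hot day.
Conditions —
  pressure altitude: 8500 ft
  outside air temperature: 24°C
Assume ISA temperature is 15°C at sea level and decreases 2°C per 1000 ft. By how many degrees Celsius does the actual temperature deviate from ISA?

ISA+26°C

ISA temperature at 8500 ft = 15 − 2 × (8500/1000) = -2°C.
Deviation = OAT − ISA = 24 − (-2) = +26°C.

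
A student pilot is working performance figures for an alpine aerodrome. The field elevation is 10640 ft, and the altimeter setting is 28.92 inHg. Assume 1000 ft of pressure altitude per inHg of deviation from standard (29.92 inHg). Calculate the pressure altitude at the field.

Pressure correction = (29.92 − 28.92) × 1000 = +1000 ft.
Pressure altitude = 10640 + (+1000) = 11640 ft.

11640 ft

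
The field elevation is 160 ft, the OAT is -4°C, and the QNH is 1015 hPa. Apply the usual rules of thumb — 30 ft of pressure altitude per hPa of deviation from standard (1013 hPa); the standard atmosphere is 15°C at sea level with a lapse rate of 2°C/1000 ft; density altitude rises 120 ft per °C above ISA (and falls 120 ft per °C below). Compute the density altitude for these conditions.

Pressure altitude = 160 + (1013 − 1015) × 30 = 160 + (-60) = 100 ft.
ISA temperature at 100 ft = 15 − 2 × (100/1000) = 14.8°C.
ISA deviation = -4 − 14.8 = -18.8°C.
Density altitude = 100 + 120 × (-18.8) = -2156 ft.

-2156 ft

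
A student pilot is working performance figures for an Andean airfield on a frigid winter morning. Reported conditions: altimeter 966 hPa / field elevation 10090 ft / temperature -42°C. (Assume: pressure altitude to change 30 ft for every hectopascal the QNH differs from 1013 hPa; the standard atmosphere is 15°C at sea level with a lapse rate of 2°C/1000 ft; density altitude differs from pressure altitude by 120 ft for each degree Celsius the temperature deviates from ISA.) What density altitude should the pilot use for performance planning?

Pressure altitude = 10090 + (1013 − 966) × 30 = 10090 + (+1410) = 11500 ft.
ISA temperature at 11500 ft = 15 − 2 × (11500/1000) = -8°C.
ISA deviation = -42 − (-8) = -34°C.
Density altitude = 11500 + 120 × (-34) = 7420 ft.

7420 ft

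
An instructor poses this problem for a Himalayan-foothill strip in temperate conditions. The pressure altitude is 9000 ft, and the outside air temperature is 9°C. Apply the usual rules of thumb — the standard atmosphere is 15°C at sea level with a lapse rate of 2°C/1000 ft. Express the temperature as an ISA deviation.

ISA+12°C

ISA temperature at 9000 ft = 15 − 2 × (9000/1000) = -3°C.
Deviation = OAT − ISA = 9 − (-3) = +12°C.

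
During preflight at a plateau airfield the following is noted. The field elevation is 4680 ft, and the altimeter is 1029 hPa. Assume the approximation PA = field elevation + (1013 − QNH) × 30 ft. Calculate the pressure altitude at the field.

Pressure correction = (1013 − 1029) × 30 = -480 ft.
Pressure altitude = 4680 + (-480) = 4200 ft.

4200 ft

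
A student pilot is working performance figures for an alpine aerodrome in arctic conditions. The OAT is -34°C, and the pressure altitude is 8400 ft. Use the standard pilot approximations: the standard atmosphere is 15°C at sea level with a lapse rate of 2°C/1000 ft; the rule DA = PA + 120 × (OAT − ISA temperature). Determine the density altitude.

ISA temperature at 8400 ft = 15 − 2 × (8400/1000) = -1.8°C.
ISA deviation = -34 − (-1.8) = -32.2°C.
Density altitude = 8400 + 120 × (-32.2) = 8400 + (-3864) = 4536 ft.

4536 ft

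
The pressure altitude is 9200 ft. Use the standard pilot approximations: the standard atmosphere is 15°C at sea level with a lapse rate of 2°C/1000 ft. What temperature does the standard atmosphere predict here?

ISA temperature = 15 − 2 × (9200/1000) = 15 − 18.4 = -3.4°C.

-3.4°C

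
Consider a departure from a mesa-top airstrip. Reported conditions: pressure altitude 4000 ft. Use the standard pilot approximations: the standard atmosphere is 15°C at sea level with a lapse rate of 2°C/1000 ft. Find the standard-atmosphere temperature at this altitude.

ISA temperature = 15 − 2 × (4000/1000) = 15 − 8 = 7°C.

7°C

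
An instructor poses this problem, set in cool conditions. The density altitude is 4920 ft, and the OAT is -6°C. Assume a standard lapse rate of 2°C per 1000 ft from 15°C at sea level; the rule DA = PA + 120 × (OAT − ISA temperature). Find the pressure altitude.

6000 ft

DA = PA + 120 × (OAT − (15 − 2·PA/1000)) = PA + 120·OAT − 1800 + 0.24·PA = 1.24·PA + 120·OAT − 1800.
So 1.24·PA = 4920 − 120 × (-6) + 1800 = 7440.
PA = 7440 / 1.24 = 6000 ft.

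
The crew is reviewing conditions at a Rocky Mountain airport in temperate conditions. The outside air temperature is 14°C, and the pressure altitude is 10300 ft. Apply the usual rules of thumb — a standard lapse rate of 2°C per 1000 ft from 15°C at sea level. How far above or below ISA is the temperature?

ISA+19.6°C

ISA temperature at 10300 ft = 15 − 2 × (10300/1000) = -5.6°C.
Deviation = OAT − ISA = 14 − (-5.6) = +19.6°C.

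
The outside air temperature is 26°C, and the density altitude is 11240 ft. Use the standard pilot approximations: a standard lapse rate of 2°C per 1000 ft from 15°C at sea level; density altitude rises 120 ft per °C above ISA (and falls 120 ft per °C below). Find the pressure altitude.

DA = PA + 120 × (OAT − (15 − 2·PA/1000)) = PA + 120·OAT − 1800 + 0.24·PA = 1.24·PA + 120·OAT − 1800.
So 1.24·PA = 11240 − 120 × 26 + 1800 = 9920.
PA = 9920 / 1.24 = 8000 ft.

8000 ft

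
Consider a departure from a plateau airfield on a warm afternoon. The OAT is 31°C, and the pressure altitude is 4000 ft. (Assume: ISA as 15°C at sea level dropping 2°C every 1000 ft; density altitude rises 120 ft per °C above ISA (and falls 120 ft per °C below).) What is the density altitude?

6880 ft

ISA temperature at 4000 ft = 15 − 2 × (4000/1000) = 7°C.
ISA deviation = 31 − 7 = +24°C.
Density altitude = 4000 + 120 × (24) = 4000 + (+2880) = 6880 ft.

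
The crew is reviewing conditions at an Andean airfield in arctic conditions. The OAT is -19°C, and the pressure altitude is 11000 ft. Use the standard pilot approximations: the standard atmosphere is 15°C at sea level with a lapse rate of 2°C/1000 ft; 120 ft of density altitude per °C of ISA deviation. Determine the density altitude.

9560 ft

ISA temperature at 11000 ft = 15 − 2 × (11000/1000) = -7°C.
ISA deviation = -19 − (-7) = -12°C.
Density altitude = 11000 + 120 × (-12) = 11000 + (-1440) = 9560 ft.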